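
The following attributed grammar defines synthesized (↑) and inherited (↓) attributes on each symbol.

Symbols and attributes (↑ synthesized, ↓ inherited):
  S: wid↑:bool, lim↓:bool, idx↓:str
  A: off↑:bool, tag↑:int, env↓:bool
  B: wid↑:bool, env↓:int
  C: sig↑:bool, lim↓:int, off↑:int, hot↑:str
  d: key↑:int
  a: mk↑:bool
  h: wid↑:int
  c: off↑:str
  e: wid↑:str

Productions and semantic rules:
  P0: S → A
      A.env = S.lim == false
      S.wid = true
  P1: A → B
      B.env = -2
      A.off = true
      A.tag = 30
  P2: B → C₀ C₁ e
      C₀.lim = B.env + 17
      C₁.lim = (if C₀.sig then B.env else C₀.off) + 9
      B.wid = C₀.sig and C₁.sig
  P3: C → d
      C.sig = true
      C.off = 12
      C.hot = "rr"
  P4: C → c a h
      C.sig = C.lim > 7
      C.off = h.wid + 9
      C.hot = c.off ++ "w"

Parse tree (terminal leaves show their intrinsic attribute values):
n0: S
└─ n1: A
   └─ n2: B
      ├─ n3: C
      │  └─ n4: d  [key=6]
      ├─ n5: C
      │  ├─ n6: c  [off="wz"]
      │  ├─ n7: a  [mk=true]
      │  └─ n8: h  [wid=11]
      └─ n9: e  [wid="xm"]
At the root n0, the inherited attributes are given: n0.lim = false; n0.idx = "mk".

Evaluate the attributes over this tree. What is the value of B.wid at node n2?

false

1. n0.lim = false  [given at root]
2. n0.idx = "mk"  [given at root]
3. n1.env = true  [S.lim == false]
4. n2.env = -2  [-2]
5. n3.lim = 15  [B.env + 17]
6. n4.key = 6  [terminal]
7. n3.sig = true  [true]
8. n3.off = 12  [12]
9. n3.hot = "rr"  ["rr"]
10. n5.lim = 7  [(if C₀.sig then B.env else C₀.off) + 9]
11. n6.off = "wz"  [terminal]
12. n7.mk = true  [terminal]
13. n8.wid = 11  [terminal]
14. n5.sig = false  [C.lim > 7]
15. n5.off = 20  [h.wid + 9]
16. n5.hot = "wzw"  [c.off ++ "w"]
17. n9.wid = "xm"  [terminal]
18. n2.wid = false  [C₀.sig and C₁.sig]
19. n1.off = true  [true]
20. n1.tag = 30  [30]
21. n0.wid = true  [true]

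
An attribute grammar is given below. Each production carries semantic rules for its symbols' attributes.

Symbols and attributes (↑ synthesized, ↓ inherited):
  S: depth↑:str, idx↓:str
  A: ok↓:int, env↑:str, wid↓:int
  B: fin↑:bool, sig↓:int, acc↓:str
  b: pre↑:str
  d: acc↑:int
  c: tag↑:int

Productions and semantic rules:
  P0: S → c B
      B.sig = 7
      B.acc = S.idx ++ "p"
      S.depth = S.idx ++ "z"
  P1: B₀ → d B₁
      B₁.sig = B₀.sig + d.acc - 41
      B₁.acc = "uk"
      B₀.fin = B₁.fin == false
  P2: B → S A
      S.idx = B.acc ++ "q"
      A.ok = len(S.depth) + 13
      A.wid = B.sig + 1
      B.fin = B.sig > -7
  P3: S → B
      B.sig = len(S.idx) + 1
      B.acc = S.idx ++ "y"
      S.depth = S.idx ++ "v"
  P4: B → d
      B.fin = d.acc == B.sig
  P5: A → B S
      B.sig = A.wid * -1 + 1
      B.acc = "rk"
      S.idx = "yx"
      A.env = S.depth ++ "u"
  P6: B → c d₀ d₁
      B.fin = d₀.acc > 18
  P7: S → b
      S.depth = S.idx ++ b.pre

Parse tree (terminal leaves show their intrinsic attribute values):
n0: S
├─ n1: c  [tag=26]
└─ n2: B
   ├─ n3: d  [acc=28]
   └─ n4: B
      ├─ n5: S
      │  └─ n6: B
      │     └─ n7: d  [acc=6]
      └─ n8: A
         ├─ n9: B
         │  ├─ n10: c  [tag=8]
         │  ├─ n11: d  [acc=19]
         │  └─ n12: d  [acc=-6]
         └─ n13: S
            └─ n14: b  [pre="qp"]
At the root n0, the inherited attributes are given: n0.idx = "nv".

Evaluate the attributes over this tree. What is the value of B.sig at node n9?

6

1. n0.idx = "nv"  [given at root]
2. n1.tag = 26  [terminal]
3. n2.sig = 7  [7]
4. n2.acc = "nvp"  [S.idx ++ "p"]
5. n3.acc = 28  [terminal]
6. n4.sig = -6  [B₀.sig + d.acc - 41]
7. n4.acc = "uk"  ["uk"]
8. n5.idx = "ukq"  [B.acc ++ "q"]
9. n6.sig = 4  [len(S.idx) + 1]
10. n6.acc = "ukqy"  [S.idx ++ "y"]
11. n7.acc = 6  [terminal]
12. n6.fin = false  [d.acc == B.sig]
13. n5.depth = "ukqv"  [S.idx ++ "v"]
14. n8.ok = 17  [len(S.depth) + 13]
15. n8.wid = -5  [B.sig + 1]
16. n9.sig = 6  [A.wid * -1 + 1]
17. n9.acc = "rk"  ["rk"]
18. n10.tag = 8  [terminal]
19. n11.acc = 19  [terminal]
20. n12.acc = -6  [terminal]
21. n9.fin = true  [d₀.acc > 18]
22. n13.idx = "yx"  ["yx"]
23. n14.pre = "qp"  [terminal]
24. n13.depth = "yxqp"  [S.idx ++ b.pre]
25. n8.env = "yxqpu"  [S.depth ++ "u"]
26. n4.fin = true  [B.sig > -7]
27. n2.fin = false  [B₁.fin == false]
28. n0.depth = "nvz"  [S.idx ++ "z"]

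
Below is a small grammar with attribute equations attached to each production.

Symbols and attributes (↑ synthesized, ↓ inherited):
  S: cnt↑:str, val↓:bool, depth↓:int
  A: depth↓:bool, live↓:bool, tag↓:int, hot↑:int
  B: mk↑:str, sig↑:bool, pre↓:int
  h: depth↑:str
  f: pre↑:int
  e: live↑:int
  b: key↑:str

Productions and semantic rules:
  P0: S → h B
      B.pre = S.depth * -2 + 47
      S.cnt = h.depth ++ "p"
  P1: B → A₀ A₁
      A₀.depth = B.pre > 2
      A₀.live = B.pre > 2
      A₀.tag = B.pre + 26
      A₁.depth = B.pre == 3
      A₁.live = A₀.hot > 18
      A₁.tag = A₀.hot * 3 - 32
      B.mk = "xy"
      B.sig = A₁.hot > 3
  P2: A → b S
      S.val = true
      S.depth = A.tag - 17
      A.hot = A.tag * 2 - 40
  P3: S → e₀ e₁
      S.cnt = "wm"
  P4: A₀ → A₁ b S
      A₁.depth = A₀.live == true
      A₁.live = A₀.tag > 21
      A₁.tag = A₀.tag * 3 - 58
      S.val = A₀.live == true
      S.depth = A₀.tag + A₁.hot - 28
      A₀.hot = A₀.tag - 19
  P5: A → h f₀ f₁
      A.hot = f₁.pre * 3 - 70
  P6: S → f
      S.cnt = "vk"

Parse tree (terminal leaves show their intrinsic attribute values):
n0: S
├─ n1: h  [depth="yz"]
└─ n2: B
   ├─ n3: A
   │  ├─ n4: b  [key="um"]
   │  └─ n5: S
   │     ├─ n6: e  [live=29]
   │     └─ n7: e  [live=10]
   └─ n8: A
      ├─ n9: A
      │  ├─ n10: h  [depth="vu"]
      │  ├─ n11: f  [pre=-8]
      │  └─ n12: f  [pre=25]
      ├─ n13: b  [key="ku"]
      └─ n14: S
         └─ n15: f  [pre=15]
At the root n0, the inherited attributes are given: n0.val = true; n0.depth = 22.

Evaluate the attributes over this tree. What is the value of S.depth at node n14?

1. n0.val = true  [given at root]
2. n0.depth = 22  [given at root]
3. n1.depth = "yz"  [terminal]
4. n2.pre = 3  [S.depth * -2 + 47]
5. n3.depth = true  [B.pre > 2]
6. n3.live = true  [B.pre > 2]
7. n3.tag = 29  [B.pre + 26]
8. n4.key = "um"  [terminal]
9. n5.val = true  [true]
10. n5.depth = 12  [A.tag - 17]
11. n6.live = 29  [terminal]
12. n7.live = 10  [terminal]
13. n5.cnt = "wm"  ["wm"]
14. n3.hot = 18  [A.tag * 2 - 40]
15. n8.depth = true  [B.pre == 3]
16. n8.live = false  [A₀.hot > 18]
17. n8.tag = 22  [A₀.hot * 3 - 32]
18. n9.depth = false  [A₀.live == true]
19. n9.live = true  [A₀.tag > 21]
20. n9.tag = 8  [A₀.tag * 3 - 58]
21. n10.depth = "vu"  [terminal]
22. n11.pre = -8  [terminal]
23. n12.pre = 25  [terminal]
24. n9.hot = 5  [f₁.pre * 3 - 70]
25. n13.key = "ku"  [terminal]
26. n14.val = false  [A₀.live == true]
27. n14.depth = -1  [A₀.tag + A₁.hot - 28]
28. n15.pre = 15  [terminal]
29. n14.cnt = "vk"  ["vk"]
30. n8.hot = 3  [A₀.tag - 19]
31. n2.mk = "xy"  ["xy"]
32. n2.sig = false  [A₁.hot > 3]
33. n0.cnt = "yzp"  [h.depth ++ "p"]

-1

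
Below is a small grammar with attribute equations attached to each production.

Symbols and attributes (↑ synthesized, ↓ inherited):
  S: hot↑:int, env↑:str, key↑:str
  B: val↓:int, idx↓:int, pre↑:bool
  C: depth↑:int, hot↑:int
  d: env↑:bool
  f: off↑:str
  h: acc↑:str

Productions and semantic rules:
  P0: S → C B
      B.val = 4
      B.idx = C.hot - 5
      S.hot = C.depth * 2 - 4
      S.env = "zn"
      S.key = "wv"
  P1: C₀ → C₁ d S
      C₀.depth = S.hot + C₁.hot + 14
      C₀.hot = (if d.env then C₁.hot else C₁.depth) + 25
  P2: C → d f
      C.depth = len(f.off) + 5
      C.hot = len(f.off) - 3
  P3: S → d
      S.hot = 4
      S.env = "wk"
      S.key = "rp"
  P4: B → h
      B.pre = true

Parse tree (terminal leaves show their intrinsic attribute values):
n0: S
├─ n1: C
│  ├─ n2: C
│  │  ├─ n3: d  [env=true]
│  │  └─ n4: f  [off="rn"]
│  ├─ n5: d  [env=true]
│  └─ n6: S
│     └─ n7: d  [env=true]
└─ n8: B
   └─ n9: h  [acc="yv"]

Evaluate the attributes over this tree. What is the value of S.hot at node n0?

1. n3.env = true  [terminal]
2. n4.off = "rn"  [terminal]
3. n2.depth = 7  [len(f.off) + 5]
4. n2.hot = -1  [len(f.off) - 3]
5. n5.env = true  [terminal]
6. n7.env = true  [terminal]
7. n6.hot = 4  [4]
8. n6.env = "wk"  ["wk"]
9. n6.key = "rp"  ["rp"]
10. n1.depth = 17  [S.hot + C₁.hot + 14]
11. n1.hot = 24  [(if d.env then C₁.hot else C₁.depth) + 25]
12. n8.val = 4  [4]
13. n8.idx = 19  [C.hot - 5]
14. n9.acc = "yv"  [terminal]
15. n8.pre = true  [true]
16. n0.hot = 30  [C.depth * 2 - 4]
17. n0.env = "zn"  ["zn"]
18. n0.key = "wv"  ["wv"]

30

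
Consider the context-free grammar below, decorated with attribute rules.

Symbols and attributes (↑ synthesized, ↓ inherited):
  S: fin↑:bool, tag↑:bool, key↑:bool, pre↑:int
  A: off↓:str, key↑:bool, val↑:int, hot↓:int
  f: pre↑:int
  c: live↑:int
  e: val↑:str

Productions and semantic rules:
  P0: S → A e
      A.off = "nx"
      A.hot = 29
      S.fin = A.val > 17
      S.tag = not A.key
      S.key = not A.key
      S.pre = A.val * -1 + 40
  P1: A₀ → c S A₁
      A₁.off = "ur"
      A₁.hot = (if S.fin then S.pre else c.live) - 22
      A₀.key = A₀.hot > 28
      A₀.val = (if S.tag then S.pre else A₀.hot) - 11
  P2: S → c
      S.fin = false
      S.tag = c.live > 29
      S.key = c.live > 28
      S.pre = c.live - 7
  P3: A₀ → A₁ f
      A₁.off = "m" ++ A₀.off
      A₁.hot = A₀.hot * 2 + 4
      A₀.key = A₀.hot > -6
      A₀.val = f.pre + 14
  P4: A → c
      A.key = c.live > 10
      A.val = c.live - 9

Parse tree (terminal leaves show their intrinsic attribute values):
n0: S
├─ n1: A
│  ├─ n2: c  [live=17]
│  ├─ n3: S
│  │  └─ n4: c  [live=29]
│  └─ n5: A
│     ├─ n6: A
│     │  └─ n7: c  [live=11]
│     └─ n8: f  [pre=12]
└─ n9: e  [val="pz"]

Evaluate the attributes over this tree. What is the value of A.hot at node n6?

-6

1. n1.off = "nx"  ["nx"]
2. n1.hot = 29  [29]
3. n2.live = 17  [terminal]
4. n4.live = 29  [terminal]
5. n3.fin = false  [false]
6. n3.tag = false  [c.live > 29]
7. n3.key = true  [c.live > 28]
8. n3.pre = 22  [c.live - 7]
9. n5.off = "ur"  ["ur"]
10. n5.hot = -5  [(if S.fin then S.pre else c.live) - 22]
11. n6.off = "mur"  ["m" ++ A₀.off]
12. n6.hot = -6  [A₀.hot * 2 + 4]
13. n7.live = 11  [terminal]
14. n6.key = true  [c.live > 10]
15. n6.val = 2  [c.live - 9]
16. n8.pre = 12  [terminal]
17. n5.key = true  [A₀.hot > -6]
18. n5.val = 26  [f.pre + 14]
19. n1.key = true  [A₀.hot > 28]
20. n1.val = 18  [(if S.tag then S.pre else A₀.hot) - 11]
21. n9.val = "pz"  [terminal]
22. n0.fin = true  [A.val > 17]
23. n0.tag = false  [not A.key]
24. n0.key = false  [not A.key]
25. n0.pre = 22  [A.val * -1 + 40]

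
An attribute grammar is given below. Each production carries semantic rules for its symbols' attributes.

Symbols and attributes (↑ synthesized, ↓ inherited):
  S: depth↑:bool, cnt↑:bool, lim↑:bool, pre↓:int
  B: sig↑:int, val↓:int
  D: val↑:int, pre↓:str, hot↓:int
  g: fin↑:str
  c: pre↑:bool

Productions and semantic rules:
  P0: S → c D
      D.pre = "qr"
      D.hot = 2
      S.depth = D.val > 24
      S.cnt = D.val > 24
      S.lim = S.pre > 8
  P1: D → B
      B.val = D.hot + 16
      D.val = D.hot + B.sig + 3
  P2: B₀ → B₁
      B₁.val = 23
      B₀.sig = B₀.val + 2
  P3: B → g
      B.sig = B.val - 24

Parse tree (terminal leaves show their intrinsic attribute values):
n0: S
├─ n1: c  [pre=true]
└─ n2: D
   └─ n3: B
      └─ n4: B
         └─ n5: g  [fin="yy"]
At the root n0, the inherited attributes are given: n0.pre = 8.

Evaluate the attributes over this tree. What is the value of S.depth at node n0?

true

1. n0.pre = 8  [given at root]
2. n1.pre = true  [terminal]
3. n2.pre = "qr"  ["qr"]
4. n2.hot = 2  [2]
5. n3.val = 18  [D.hot + 16]
6. n4.val = 23  [23]
7. n5.fin = "yy"  [terminal]
8. n4.sig = -1  [B.val - 24]
9. n3.sig = 20  [B₀.val + 2]
10. n2.val = 25  [D.hot + B.sig + 3]
11. n0.depth = true  [D.val > 24]
12. n0.cnt = true  [D.val > 24]
13. n0.lim = false  [S.pre > 8]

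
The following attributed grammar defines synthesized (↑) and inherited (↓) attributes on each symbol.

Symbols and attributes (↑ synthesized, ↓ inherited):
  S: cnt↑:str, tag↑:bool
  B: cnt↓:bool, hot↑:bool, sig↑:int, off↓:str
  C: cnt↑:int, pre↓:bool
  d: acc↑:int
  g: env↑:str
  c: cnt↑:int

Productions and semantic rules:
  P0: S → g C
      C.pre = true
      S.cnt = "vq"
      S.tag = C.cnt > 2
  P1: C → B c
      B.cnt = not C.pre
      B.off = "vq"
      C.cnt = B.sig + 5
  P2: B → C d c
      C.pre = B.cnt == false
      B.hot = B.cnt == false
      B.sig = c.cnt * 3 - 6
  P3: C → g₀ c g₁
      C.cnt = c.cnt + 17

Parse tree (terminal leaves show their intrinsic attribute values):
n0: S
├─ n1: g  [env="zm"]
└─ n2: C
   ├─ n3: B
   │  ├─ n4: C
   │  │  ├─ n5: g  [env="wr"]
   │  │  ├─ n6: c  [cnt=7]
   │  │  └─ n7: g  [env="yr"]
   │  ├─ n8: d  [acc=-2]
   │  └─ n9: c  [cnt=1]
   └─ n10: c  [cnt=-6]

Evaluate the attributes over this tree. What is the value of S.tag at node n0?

false

1. n1.env = "zm"  [terminal]
2. n2.pre = true  [true]
3. n3.cnt = false  [not C.pre]
4. n3.off = "vq"  ["vq"]
5. n4.pre = true  [B.cnt == false]
6. n5.env = "wr"  [terminal]
7. n6.cnt = 7  [terminal]
8. n7.env = "yr"  [terminal]
9. n4.cnt = 24  [c.cnt + 17]
10. n8.acc = -2  [terminal]
11. n9.cnt = 1  [terminal]
12. n3.hot = true  [B.cnt == false]
13. n3.sig = -3  [c.cnt * 3 - 6]
14. n10.cnt = -6  [terminal]
15. n2.cnt = 2  [B.sig + 5]
16. n0.cnt = "vq"  ["vq"]
17. n0.tag = false  [C.cnt > 2]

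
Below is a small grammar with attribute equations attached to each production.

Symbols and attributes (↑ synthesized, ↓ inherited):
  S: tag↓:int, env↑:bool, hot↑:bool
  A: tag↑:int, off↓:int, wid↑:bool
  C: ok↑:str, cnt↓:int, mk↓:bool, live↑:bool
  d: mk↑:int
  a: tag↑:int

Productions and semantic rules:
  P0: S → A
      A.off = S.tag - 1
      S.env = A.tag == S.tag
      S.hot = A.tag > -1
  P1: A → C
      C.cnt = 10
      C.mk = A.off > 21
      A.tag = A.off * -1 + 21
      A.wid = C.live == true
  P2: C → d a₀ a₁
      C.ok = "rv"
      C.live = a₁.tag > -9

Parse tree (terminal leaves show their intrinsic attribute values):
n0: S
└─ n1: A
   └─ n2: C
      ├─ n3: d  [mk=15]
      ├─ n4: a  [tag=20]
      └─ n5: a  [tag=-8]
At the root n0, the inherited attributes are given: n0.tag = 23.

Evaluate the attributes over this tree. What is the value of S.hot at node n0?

false

1. n0.tag = 23  [given at root]
2. n1.off = 22  [S.tag - 1]
3. n2.cnt = 10  [10]
4. n2.mk = true  [A.off > 21]
5. n3.mk = 15  [terminal]
6. n4.tag = 20  [terminal]
7. n5.tag = -8  [terminal]
8. n2.ok = "rv"  ["rv"]
9. n2.live = true  [a₁.tag > -9]
10. n1.tag = -1  [A.off * -1 + 21]
11. n1.wid = true  [C.live == true]
12. n0.env = false  [A.tag == S.tag]
13. n0.hot = false  [A.tag > -1]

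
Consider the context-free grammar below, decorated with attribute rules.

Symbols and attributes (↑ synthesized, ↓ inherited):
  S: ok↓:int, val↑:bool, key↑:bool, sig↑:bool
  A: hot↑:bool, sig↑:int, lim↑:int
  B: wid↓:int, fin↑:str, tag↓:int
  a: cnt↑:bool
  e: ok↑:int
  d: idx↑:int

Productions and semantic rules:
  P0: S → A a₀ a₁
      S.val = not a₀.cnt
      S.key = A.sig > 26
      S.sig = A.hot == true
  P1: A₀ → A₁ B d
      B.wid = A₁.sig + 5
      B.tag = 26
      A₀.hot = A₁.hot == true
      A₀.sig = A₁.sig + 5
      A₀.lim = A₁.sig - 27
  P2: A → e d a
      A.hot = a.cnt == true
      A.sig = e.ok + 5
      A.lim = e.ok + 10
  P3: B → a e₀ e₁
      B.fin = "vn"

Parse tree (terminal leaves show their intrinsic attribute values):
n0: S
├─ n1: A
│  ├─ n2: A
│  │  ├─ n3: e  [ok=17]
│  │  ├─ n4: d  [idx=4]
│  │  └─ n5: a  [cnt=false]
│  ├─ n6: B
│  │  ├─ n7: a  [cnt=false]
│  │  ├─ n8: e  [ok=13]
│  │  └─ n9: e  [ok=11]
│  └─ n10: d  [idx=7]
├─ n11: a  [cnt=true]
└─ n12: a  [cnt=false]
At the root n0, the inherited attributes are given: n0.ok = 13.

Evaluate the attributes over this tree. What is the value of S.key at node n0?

true

1. n0.ok = 13  [given at root]
2. n3.ok = 17  [terminal]
3. n4.idx = 4  [terminal]
4. n5.cnt = false  [terminal]
5. n2.hot = false  [a.cnt == true]
6. n2.sig = 22  [e.ok + 5]
7. n2.lim = 27  [e.ok + 10]
8. n6.wid = 27  [A₁.sig + 5]
9. n6.tag = 26  [26]
10. n7.cnt = false  [terminal]
11. n8.ok = 13  [terminal]
12. n9.ok = 11  [terminal]
13. n6.fin = "vn"  ["vn"]
14. n10.idx = 7  [terminal]
15. n1.hot = false  [A₁.hot == true]
16. n1.sig = 27  [A₁.sig + 5]
17. n1.lim = -5  [A₁.sig - 27]
18. n11.cnt = true  [terminal]
19. n12.cnt = false  [terminal]
20. n0.val = false  [not a₀.cnt]
21. n0.key = true  [A.sig > 26]
22. n0.sig = false  [A.hot == true]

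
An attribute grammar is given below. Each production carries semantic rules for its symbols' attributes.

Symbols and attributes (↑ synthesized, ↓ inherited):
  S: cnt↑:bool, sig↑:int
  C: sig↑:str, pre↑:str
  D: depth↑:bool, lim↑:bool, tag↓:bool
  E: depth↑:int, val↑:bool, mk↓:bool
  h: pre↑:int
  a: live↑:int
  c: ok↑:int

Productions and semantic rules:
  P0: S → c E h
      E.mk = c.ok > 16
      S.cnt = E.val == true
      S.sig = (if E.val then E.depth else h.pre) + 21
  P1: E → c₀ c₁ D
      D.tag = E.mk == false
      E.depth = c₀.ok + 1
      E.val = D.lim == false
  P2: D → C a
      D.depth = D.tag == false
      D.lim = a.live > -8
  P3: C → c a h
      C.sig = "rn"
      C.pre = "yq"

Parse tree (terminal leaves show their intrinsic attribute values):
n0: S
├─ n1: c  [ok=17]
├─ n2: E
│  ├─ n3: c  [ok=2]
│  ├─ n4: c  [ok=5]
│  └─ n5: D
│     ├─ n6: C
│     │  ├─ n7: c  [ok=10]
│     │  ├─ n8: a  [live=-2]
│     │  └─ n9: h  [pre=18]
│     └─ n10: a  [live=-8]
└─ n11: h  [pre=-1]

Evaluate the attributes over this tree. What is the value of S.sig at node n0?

24

1. n1.ok = 17  [terminal]
2. n2.mk = true  [c.ok > 16]
3. n3.ok = 2  [terminal]
4. n4.ok = 5  [terminal]
5. n5.tag = false  [E.mk == false]
6. n7.ok = 10  [terminal]
7. n8.live = -2  [terminal]
8. n9.pre = 18  [terminal]
9. n6.sig = "rn"  ["rn"]
10. n6.pre = "yq"  ["yq"]
11. n10.live = -8  [terminal]
12. n5.depth = true  [D.tag == false]
13. n5.lim = false  [a.live > -8]
14. n2.depth = 3  [c₀.ok + 1]
15. n2.val = true  [D.lim == false]
16. n11.pre = -1  [terminal]
17. n0.cnt = true  [E.val == true]
18. n0.sig = 24  [(if E.val then E.depth else h.pre) + 21]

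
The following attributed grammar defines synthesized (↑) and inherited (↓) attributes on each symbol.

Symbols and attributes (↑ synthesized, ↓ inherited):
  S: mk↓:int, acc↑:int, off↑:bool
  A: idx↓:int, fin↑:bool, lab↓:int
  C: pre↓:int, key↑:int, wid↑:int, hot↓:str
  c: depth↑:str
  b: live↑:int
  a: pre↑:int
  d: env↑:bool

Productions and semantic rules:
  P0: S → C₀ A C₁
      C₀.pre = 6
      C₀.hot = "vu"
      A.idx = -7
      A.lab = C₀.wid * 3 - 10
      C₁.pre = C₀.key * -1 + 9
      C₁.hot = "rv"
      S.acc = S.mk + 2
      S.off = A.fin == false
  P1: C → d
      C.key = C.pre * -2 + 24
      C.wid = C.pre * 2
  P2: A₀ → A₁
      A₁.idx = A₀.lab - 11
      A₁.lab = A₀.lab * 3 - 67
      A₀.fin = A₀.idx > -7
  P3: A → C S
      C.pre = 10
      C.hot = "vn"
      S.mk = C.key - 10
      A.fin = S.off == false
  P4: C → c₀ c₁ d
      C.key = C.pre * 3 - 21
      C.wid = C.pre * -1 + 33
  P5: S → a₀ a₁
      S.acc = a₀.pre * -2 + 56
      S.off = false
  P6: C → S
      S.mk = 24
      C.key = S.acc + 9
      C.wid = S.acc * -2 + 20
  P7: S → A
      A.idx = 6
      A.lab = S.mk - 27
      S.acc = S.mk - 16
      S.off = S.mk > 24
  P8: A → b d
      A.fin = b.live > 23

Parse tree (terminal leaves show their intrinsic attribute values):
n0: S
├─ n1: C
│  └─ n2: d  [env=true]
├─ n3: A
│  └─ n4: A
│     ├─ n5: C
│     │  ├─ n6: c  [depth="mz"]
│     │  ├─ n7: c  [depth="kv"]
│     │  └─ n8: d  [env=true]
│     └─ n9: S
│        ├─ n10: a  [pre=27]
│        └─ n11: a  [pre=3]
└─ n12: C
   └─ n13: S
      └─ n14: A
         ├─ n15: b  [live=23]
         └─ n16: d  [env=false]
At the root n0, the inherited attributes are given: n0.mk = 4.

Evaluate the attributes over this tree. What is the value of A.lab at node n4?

1. n0.mk = 4  [given at root]
2. n1.pre = 6  [6]
3. n1.hot = "vu"  ["vu"]
4. n2.env = true  [terminal]
5. n1.key = 12  [C.pre * -2 + 24]
6. n1.wid = 12  [C.pre * 2]
7. n3.idx = -7  [-7]
8. n3.lab = 26  [C₀.wid * 3 - 10]
9. n4.idx = 15  [A₀.lab - 11]
10. n4.lab = 11  [A₀.lab * 3 - 67]
11. n5.pre = 10  [10]
12. n5.hot = "vn"  ["vn"]
13. n6.depth = "mz"  [terminal]
14. n7.depth = "kv"  [terminal]
15. n8.env = true  [terminal]
16. n5.key = 9  [C.pre * 3 - 21]
17. n5.wid = 23  [C.pre * -1 + 33]
18. n9.mk = -1  [C.key - 10]
19. n10.pre = 27  [terminal]
20. n11.pre = 3  [terminal]
21. n9.acc = 2  [a₀.pre * -2 + 56]
22. n9.off = false  [false]
23. n4.fin = true  [S.off == false]
24. n3.fin = false  [A₀.idx > -7]
25. n12.pre = -3  [C₀.key * -1 + 9]
26. n12.hot = "rv"  ["rv"]
27. n13.mk = 24  [24]
28. n14.idx = 6  [6]
29. n14.lab = -3  [S.mk - 27]
30. n15.live = 23  [terminal]
31. n16.env = false  [terminal]
32. n14.fin = false  [b.live > 23]
33. n13.acc = 8  [S.mk - 16]
34. n13.off = false  [S.mk > 24]
35. n12.key = 17  [S.acc + 9]
36. n12.wid = 4  [S.acc * -2 + 20]
37. n0.acc = 6  [S.mk + 2]
38. n0.off = true  [A.fin == false]

11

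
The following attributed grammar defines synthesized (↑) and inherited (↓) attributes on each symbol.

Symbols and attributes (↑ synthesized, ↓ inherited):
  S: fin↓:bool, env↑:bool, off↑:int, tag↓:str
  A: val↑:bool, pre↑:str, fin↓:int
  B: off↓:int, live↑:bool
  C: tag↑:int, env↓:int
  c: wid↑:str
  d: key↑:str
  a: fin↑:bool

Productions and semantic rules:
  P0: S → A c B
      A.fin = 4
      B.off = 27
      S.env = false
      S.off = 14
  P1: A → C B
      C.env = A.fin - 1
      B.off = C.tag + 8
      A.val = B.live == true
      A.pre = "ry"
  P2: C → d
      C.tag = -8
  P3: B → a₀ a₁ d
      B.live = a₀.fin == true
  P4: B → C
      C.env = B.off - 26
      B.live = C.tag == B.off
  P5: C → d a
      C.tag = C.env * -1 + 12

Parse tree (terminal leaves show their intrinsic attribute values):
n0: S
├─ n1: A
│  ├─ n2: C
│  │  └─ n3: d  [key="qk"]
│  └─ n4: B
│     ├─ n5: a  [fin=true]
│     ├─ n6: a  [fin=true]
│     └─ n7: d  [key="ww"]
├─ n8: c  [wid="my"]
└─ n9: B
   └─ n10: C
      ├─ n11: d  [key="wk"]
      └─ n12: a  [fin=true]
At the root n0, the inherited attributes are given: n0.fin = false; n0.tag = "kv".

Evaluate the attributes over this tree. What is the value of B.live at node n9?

1. n0.fin = false  [given at root]
2. n0.tag = "kv"  [given at root]
3. n1.fin = 4  [4]
4. n2.env = 3  [A.fin - 1]
5. n3.key = "qk"  [terminal]
6. n2.tag = -8  [-8]
7. n4.off = 0  [C.tag + 8]
8. n5.fin = true  [terminal]
9. n6.fin = true  [terminal]
10. n7.key = "ww"  [terminal]
11. n4.live = true  [a₀.fin == true]
12. n1.val = true  [B.live == true]
13. n1.pre = "ry"  ["ry"]
14. n8.wid = "my"  [terminal]
15. n9.off = 27  [27]
16. n10.env = 1  [B.off - 26]
17. n11.key = "wk"  [terminal]
18. n12.fin = true  [terminal]
19. n10.tag = 11  [C.env * -1 + 12]
20. n9.live = false  [C.tag == B.off]
21. n0.env = false  [false]
22. n0.off = 14  [14]

false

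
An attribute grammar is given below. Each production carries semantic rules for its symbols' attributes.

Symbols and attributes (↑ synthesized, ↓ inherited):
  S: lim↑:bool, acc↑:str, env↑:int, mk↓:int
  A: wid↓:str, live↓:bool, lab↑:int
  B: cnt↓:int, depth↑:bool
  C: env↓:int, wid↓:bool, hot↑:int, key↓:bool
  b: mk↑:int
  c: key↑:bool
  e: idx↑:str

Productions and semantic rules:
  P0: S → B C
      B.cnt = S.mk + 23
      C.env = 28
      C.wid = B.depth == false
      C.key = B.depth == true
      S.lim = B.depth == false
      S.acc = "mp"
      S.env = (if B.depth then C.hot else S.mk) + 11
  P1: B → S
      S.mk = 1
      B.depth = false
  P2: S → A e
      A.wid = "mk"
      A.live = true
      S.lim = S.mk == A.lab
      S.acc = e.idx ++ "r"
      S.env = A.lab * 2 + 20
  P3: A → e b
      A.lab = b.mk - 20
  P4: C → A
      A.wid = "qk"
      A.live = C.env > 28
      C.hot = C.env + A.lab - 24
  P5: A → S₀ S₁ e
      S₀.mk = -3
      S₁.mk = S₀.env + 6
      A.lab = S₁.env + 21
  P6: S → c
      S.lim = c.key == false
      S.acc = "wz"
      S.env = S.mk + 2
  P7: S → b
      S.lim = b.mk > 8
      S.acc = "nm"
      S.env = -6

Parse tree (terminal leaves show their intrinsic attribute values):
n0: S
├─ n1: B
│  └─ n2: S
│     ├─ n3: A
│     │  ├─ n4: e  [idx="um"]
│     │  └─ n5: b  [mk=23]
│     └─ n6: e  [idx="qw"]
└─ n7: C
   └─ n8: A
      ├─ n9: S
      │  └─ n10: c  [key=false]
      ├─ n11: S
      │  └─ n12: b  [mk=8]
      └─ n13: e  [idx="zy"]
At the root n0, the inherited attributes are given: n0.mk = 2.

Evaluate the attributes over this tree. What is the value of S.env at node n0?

1. n0.mk = 2  [given at root]
2. n1.cnt = 25  [S.mk + 23]
3. n2.mk = 1  [1]
4. n3.wid = "mk"  ["mk"]
5. n3.live = true  [true]
6. n4.idx = "um"  [terminal]
7. n5.mk = 23  [terminal]
8. n3.lab = 3  [b.mk - 20]
9. n6.idx = "qw"  [terminal]
10. n2.lim = false  [S.mk == A.lab]
11. n2.acc = "qwr"  [e.idx ++ "r"]
12. n2.env = 26  [A.lab * 2 + 20]
13. n1.depth = false  [false]
14. n7.env = 28  [28]
15. n7.wid = true  [B.depth == false]
16. n7.key = false  [B.depth == true]
17. n8.wid = "qk"  ["qk"]
18. n8.live = false  [C.env > 28]
19. n9.mk = -3  [-3]
20. n10.key = false  [terminal]
21. n9.lim = true  [c.key == false]
22. n9.acc = "wz"  ["wz"]
23. n9.env = -1  [S.mk + 2]
24. n11.mk = 5  [S₀.env + 6]
25. n12.mk = 8  [terminal]
26. n11.lim = false  [b.mk > 8]
27. n11.acc = "nm"  ["nm"]
28. n11.env = -6  [-6]
29. n13.idx = "zy"  [terminal]
30. n8.lab = 15  [S₁.env + 21]
31. n7.hot = 19  [C.env + A.lab - 24]
32. n0.lim = true  [B.depth == false]
33. n0.acc = "mp"  ["mp"]
34. n0.env = 13  [(if B.depth then C.hot else S.mk) + 11]

13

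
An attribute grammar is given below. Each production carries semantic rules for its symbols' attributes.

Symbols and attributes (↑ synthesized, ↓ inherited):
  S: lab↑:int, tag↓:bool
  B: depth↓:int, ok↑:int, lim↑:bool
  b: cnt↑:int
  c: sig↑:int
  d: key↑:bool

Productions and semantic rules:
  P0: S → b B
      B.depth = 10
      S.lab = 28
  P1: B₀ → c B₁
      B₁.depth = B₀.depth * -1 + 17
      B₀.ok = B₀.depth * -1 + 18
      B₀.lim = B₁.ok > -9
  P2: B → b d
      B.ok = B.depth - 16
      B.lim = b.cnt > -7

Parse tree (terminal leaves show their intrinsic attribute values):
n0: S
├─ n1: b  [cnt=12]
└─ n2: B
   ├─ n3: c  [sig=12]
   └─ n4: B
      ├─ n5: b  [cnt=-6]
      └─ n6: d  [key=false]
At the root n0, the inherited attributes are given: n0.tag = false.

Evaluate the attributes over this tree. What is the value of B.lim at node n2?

1. n0.tag = false  [given at root]
2. n1.cnt = 12  [terminal]
3. n2.depth = 10  [10]
4. n3.sig = 12  [terminal]
5. n4.depth = 7  [B₀.depth * -1 + 17]
6. n5.cnt = -6  [terminal]
7. n6.key = false  [terminal]
8. n4.ok = -9  [B.depth - 16]
9. n4.lim = true  [b.cnt > -7]
10. n2.ok = 8  [B₀.depth * -1 + 18]
11. n2.lim = false  [B₁.ok > -9]
12. n0.lab = 28  [28]

false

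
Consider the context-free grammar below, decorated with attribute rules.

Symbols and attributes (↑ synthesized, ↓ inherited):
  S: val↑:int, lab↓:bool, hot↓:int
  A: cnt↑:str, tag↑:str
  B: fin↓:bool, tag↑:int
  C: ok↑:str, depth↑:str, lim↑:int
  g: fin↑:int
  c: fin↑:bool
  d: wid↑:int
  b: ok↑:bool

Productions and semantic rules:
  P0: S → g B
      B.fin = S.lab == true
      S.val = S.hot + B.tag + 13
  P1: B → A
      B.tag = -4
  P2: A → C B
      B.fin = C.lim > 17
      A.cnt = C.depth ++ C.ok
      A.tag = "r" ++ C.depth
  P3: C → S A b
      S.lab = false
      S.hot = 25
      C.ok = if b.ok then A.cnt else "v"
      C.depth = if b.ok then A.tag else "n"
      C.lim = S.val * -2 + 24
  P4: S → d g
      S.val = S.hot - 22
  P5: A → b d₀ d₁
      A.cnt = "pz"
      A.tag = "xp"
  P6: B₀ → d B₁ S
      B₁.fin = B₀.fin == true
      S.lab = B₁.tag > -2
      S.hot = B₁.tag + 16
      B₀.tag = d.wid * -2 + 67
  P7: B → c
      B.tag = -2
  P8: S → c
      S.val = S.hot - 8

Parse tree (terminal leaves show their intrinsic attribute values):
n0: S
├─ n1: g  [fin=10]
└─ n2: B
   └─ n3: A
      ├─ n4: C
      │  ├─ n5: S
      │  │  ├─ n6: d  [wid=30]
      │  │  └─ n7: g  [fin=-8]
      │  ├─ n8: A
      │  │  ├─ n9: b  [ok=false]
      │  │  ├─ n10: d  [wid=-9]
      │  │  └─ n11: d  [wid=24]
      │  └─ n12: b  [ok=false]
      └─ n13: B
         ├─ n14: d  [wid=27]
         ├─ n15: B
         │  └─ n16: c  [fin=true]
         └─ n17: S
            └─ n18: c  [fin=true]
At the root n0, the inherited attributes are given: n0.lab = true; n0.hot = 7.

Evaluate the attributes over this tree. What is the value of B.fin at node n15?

1. n0.lab = true  [given at root]
2. n0.hot = 7  [given at root]
3. n1.fin = 10  [terminal]
4. n2.fin = true  [S.lab == true]
5. n5.lab = false  [false]
6. n5.hot = 25  [25]
7. n6.wid = 30  [terminal]
8. n7.fin = -8  [terminal]
9. n5.val = 3  [S.hot - 22]
10. n9.ok = false  [terminal]
11. n10.wid = -9  [terminal]
12. n11.wid = 24  [terminal]
13. n8.cnt = "pz"  ["pz"]
14. n8.tag = "xp"  ["xp"]
15. n12.ok = false  [terminal]
16. n4.ok = "v"  [if b.ok then A.cnt else "v"]
17. n4.depth = "n"  [if b.ok then A.tag else "n"]
18. n4.lim = 18  [S.val * -2 + 24]
19. n13.fin = true  [C.lim > 17]
20. n14.wid = 27  [terminal]
21. n15.fin = true  [B₀.fin == true]
22. n16.fin = true  [terminal]
23. n15.tag = -2  [-2]
24. n17.lab = false  [B₁.tag > -2]
25. n17.hot = 14  [B₁.tag + 16]
26. n18.fin = true  [terminal]
27. n17.val = 6  [S.hot - 8]
28. n13.tag = 13  [d.wid * -2 + 67]
29. n3.cnt = "nv"  [C.depth ++ C.ok]
30. n3.tag = "rn"  ["r" ++ C.depth]
31. n2.tag = -4  [-4]
32. n0.val = 16  [S.hot + B.tag + 13]

true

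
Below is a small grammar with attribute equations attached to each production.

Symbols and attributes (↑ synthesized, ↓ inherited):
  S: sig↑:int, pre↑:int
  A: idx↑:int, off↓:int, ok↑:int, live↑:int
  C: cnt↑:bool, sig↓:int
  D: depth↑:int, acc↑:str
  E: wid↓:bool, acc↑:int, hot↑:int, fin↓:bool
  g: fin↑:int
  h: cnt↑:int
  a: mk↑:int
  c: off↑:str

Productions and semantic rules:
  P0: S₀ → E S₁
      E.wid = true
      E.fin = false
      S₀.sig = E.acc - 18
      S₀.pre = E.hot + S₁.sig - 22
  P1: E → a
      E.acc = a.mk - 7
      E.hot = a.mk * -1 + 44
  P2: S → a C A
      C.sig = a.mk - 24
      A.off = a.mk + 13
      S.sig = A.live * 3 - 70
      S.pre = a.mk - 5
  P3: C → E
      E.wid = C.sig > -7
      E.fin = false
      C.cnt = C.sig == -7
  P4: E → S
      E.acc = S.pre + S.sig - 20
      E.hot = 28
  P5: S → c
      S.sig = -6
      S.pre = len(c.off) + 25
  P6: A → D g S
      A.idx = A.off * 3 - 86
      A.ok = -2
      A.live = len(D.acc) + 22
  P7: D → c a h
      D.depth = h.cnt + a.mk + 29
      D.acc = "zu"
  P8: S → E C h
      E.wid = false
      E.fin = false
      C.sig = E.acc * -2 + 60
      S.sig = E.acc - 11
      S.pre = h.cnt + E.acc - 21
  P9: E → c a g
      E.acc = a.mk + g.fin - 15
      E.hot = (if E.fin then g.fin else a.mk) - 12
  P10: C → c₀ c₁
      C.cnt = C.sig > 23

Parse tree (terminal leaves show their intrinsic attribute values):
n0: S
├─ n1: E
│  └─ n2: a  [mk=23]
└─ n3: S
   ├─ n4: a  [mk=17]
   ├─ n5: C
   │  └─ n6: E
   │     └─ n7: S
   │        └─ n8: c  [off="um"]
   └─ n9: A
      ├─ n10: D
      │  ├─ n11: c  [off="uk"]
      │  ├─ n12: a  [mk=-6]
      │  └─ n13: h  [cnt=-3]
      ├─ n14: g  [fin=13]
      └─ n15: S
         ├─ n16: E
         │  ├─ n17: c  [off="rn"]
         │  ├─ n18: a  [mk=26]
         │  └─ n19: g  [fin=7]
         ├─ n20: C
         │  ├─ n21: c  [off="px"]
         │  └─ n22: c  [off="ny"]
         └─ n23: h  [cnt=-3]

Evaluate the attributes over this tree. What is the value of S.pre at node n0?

1. n1.wid = true  [true]
2. n1.fin = false  [false]
3. n2.mk = 23  [terminal]
4. n1.acc = 16  [a.mk - 7]
5. n1.hot = 21  [a.mk * -1 + 44]
6. n4.mk = 17  [terminal]
7. n5.sig = -7  [a.mk - 24]
8. n6.wid = false  [C.sig > -7]
9. n6.fin = false  [false]
10. n8.off = "um"  [terminal]
11. n7.sig = -6  [-6]
12. n7.pre = 27  [len(c.off) + 25]
13. n6.acc = 1  [S.pre + S.sig - 20]
14. n6.hot = 28  [28]
15. n5.cnt = true  [C.sig == -7]
16. n9.off = 30  [a.mk + 13]
17. n11.off = "uk"  [terminal]
18. n12.mk = -6  [terminal]
19. n13.cnt = -3  [terminal]
20. n10.depth = 20  [h.cnt + a.mk + 29]
21. n10.acc = "zu"  ["zu"]
22. n14.fin = 13  [terminal]
23. n16.wid = false  [false]
24. n16.fin = false  [false]
25. n17.off = "rn"  [terminal]
26. n18.mk = 26  [terminal]
27. n19.fin = 7  [terminal]
28. n16.acc = 18  [a.mk + g.fin - 15]
29. n16.hot = 14  [(if E.fin then g.fin else a.mk) - 12]
30. n20.sig = 24  [E.acc * -2 + 60]
31. n21.off = "px"  [terminal]
32. n22.off = "ny"  [terminal]
33. n20.cnt = true  [C.sig > 23]
34. n23.cnt = -3  [terminal]
35. n15.sig = 7  [E.acc - 11]
36. n15.pre = -6  [h.cnt + E.acc - 21]
37. n9.idx = 4  [A.off * 3 - 86]
38. n9.ok = -2  [-2]
39. n9.live = 24  [len(D.acc) + 22]
40. n3.sig = 2  [A.live * 3 - 70]
41. n3.pre = 12  [a.mk - 5]
42. n0.sig = -2  [E.acc - 18]
43. n0.pre = 1  [E.hot + S₁.sig - 22]

1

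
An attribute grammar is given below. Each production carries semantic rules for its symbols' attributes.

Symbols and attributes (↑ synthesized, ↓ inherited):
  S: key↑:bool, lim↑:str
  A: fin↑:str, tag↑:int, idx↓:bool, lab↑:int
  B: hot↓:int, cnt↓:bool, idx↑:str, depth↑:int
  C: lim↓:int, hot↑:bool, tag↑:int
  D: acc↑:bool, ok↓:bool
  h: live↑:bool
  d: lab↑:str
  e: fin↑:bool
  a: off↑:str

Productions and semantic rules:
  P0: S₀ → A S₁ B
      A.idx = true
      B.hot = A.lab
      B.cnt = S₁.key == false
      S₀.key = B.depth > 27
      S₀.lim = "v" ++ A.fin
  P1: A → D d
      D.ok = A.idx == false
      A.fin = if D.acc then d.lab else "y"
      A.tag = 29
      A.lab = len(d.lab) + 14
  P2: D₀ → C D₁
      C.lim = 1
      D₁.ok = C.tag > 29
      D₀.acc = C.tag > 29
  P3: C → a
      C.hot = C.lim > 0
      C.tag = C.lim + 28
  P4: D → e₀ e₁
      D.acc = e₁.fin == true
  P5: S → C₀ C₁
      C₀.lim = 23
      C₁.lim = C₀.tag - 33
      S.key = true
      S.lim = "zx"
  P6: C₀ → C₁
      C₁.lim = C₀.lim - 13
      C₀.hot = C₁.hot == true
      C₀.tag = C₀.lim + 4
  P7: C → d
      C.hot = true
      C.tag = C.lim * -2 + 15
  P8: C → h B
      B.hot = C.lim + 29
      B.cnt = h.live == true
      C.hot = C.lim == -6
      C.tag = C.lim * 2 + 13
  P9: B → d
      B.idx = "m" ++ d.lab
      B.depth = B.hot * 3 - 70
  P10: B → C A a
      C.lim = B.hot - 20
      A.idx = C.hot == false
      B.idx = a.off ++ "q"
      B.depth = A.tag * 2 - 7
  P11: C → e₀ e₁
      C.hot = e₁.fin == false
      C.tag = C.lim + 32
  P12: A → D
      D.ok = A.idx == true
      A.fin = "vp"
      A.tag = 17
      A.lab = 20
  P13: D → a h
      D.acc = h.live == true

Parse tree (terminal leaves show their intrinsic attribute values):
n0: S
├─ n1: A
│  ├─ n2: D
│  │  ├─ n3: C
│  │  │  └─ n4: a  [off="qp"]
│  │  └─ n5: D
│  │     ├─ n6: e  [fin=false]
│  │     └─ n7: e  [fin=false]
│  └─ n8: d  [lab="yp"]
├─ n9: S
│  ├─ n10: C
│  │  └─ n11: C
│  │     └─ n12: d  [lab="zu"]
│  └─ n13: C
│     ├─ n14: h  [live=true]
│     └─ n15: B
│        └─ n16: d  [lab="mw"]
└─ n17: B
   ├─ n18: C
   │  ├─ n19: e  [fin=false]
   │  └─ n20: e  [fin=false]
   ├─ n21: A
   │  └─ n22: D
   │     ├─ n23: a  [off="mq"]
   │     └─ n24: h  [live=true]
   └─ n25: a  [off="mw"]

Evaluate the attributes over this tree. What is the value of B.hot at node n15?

23

1. n1.idx = true  [true]
2. n2.ok = false  [A.idx == false]
3. n3.lim = 1  [1]
4. n4.off = "qp"  [terminal]
5. n3.hot = true  [C.lim > 0]
6. n3.tag = 29  [C.lim + 28]
7. n5.ok = false  [C.tag > 29]
8. n6.fin = false  [terminal]
9. n7.fin = false  [terminal]
10. n5.acc = false  [e₁.fin == true]
11. n2.acc = false  [C.tag > 29]
12. n8.lab = "yp"  [terminal]
13. n1.fin = "y"  [if D.acc then d.lab else "y"]
14. n1.tag = 29  [29]
15. n1.lab = 16  [len(d.lab) + 14]
16. n10.lim = 23  [23]
17. n11.lim = 10  [C₀.lim - 13]
18. n12.lab = "zu"  [terminal]
19. n11.hot = true  [true]
20. n11.tag = -5  [C.lim * -2 + 15]
21. n10.hot = true  [C₁.hot == true]
22. n10.tag = 27  [C₀.lim + 4]
23. n13.lim = -6  [C₀.tag - 33]
24. n14.live = true  [terminal]
25. n15.hot = 23  [C.lim + 29]
26. n15.cnt = true  [h.live == true]
27. n16.lab = "mw"  [terminal]
28. n15.idx = "mmw"  ["m" ++ d.lab]
29. n15.depth = -1  [B.hot * 3 - 70]
30. n13.hot = true  [C.lim == -6]
31. n13.tag = 1  [C.lim * 2 + 13]
32. n9.key = true  [true]
33. n9.lim = "zx"  ["zx"]
34. n17.hot = 16  [A.lab]
35. n17.cnt = false  [S₁.key == false]
36. n18.lim = -4  [B.hot - 20]
37. n19.fin = false  [terminal]
38. n20.fin = false  [terminal]
39. n18.hot = true  [e₁.fin == false]
40. n18.tag = 28  [C.lim + 32]
41. n21.idx = false  [C.hot == false]
42. n22.ok = false  [A.idx == true]
43. n23.off = "mq"  [terminal]
44. n24.live = true  [terminal]
45. n22.acc = true  [h.live == true]
46. n21.fin = "vp"  ["vp"]
47. n21.tag = 17  [17]
48. n21.lab = 20  [20]
49. n25.off = "mw"  [terminal]
50. n17.idx = "mwq"  [a.off ++ "q"]
51. n17.depth = 27  [A.tag * 2 - 7]
52. n0.key = false  [B.depth > 27]
53. n0.lim = "vy"  ["v" ++ A.fin]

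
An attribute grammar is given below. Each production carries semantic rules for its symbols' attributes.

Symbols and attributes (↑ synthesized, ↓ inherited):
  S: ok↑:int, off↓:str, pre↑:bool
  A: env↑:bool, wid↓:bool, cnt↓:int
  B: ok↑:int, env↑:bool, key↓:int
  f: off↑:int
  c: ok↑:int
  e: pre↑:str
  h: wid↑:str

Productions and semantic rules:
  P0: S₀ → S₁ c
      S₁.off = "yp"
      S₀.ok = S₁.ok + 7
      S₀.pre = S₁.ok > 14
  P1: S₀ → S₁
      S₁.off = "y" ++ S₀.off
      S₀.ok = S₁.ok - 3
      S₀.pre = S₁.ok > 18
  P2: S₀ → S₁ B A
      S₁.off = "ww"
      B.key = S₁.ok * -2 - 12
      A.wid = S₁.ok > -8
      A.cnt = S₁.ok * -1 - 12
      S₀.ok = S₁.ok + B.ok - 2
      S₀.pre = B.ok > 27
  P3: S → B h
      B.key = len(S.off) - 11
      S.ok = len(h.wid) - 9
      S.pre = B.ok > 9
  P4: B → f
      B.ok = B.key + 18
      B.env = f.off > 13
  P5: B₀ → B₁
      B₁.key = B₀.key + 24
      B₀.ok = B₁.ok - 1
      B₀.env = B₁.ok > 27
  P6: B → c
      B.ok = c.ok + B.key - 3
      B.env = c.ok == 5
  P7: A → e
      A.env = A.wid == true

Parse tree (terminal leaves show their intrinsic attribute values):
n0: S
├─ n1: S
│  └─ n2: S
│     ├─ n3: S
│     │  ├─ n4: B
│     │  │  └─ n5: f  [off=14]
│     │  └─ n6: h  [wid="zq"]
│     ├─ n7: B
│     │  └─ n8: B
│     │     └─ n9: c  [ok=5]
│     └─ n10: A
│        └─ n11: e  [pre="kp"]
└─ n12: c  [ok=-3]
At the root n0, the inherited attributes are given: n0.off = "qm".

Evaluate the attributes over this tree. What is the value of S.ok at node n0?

1. n0.off = "qm"  [given at root]
2. n1.off = "yp"  ["yp"]
3. n2.off = "yyp"  ["y" ++ S₀.off]
4. n3.off = "ww"  ["ww"]
5. n4.key = -9  [len(S.off) - 11]
6. n5.off = 14  [terminal]
7. n4.ok = 9  [B.key + 18]
8. n4.env = true  [f.off > 13]
9. n6.wid = "zq"  [terminal]
10. n3.ok = -7  [len(h.wid) - 9]
11. n3.pre = false  [B.ok > 9]
12. n7.key = 2  [S₁.ok * -2 - 12]
13. n8.key = 26  [B₀.key + 24]
14. n9.ok = 5  [terminal]
15. n8.ok = 28  [c.ok + B.key - 3]
16. n8.env = true  [c.ok == 5]
17. n7.ok = 27  [B₁.ok - 1]
18. n7.env = true  [B₁.ok > 27]
19. n10.wid = true  [S₁.ok > -8]
20. n10.cnt = -5  [S₁.ok * -1 - 12]
21. n11.pre = "kp"  [terminal]
22. n10.env = true  [A.wid == true]
23. n2.ok = 18  [S₁.ok + B.ok - 2]
24. n2.pre = false  [B.ok > 27]
25. n1.ok = 15  [S₁.ok - 3]
26. n1.pre = false  [S₁.ok > 18]
27. n12.ok = -3  [terminal]
28. n0.ok = 22  [S₁.ok + 7]
29. n0.pre = true  [S₁.ok > 14]

22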